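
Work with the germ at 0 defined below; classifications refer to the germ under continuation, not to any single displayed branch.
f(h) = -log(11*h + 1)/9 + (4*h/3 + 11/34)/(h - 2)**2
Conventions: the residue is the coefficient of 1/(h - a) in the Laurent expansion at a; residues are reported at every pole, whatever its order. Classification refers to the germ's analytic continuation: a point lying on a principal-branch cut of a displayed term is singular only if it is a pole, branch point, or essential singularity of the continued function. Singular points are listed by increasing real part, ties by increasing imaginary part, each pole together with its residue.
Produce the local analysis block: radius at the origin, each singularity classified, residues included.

Radius of convergence at 0: 1/11.
At -1/11: a logarithmic branch point.
At 2: a pole of order 2; residue 4/3.

Denominator factor (h - 2)^2: pole of order 2 at 2, modulus 2.
Branch term (-1/9)*log(1 - h/(-1/11)): its argument vanishes at h = -1/11, a logarithmic branch point, modulus 1/11.
The radius of convergence is the smallest modulus among the singular points: 1/11.
The branch term is analytic at 2 and contributes nothing to the residue; only the rational part matters.
At the order-2 pole 2 set g(h) = (h - (2))^2*(rational part) = 4*h/3 + 11/34.
Order-2 pole: residue = g'(a); g'(2) = 4/3, so the residue is 4/3.
List the singular points by increasing real part (a conjugate pair: the negative imaginary part first).


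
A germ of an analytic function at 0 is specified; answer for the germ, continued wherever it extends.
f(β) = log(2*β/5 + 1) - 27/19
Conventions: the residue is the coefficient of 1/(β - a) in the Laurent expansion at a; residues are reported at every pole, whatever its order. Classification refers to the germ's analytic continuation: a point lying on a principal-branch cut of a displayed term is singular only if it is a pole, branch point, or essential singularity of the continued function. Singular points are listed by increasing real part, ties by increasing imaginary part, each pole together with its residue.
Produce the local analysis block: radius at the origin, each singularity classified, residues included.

Branch term (1)*log(1 - β/(-5/2)): its argument vanishes at β = -5/2, a logarithmic branch point, modulus 5/2.
The radius of convergence is the smallest modulus among the singular points: 5/2.

Radius of convergence at 0: 5/2.
At -5/2: a logarithmic branch point.


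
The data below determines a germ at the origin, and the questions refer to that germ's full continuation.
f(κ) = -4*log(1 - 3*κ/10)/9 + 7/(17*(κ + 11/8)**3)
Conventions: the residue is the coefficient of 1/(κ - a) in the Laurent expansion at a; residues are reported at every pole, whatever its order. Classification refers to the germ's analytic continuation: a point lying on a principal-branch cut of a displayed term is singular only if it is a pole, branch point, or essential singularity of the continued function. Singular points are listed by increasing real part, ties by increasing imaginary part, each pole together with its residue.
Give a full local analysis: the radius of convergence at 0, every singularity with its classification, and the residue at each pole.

Denominator factor (κ + 11/8)^3: pole of order 3 at -11/8, modulus 11/8.
Branch term (-4/9)*log(1 - κ/(10/3)): its argument vanishes at κ = 10/3, a logarithmic branch point, modulus 10/3.
The radius of convergence is the smallest modulus among the singular points: 11/8.
The branch term is analytic at -11/8 and contributes nothing to the residue; only the rational part matters.
At the order-3 pole -11/8 set g(κ) = (κ - (-11/8))^3*(rational part) = 7/17.
Order-3 pole: residue = g''(a)/2; g''(-11/8) = 0, so the residue is 0.
List the singular points by increasing real part (a conjugate pair: the negative imaginary part first).

Radius of convergence at 0: 11/8.
At -11/8: a pole of order 3; residue 0.
At 10/3: a logarithmic branch point.


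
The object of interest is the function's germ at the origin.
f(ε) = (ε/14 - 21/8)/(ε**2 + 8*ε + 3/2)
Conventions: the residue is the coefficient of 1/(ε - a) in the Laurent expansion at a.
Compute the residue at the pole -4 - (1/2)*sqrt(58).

The residue is 1/28 + (163/3248)*sqrt(58).

The factor ε**2 + 8*ε + 3/2 splits as (ε - a)(ε - a') with a = -4 - (1/2)*sqrt(58), a' = -4 + (1/2)*sqrt(58). At the order-1 pole a set g(ε) = (ε - a)*f(ε) = [ε/14 - 21/8] / (ε - a').
Simple pole: residue = g(a) at a = -4 - (1/2)*sqrt(58), which is 1/28 + (163/3248)*sqrt(58).


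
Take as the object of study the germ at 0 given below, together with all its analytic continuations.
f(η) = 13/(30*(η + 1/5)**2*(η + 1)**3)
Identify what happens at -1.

The denominator factor η + 1 vanishes at -1 and appears to the power 3; the numerator there equals 13/30, nonzero, and no other factor vanishes.
Hence a pole whose order is the multiplicity, 3.

The point is a pole of order 3.


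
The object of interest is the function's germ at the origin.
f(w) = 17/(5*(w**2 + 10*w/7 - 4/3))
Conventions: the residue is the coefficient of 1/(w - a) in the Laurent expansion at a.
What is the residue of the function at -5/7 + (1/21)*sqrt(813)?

The factor w**2 + 10*w/7 - 4/3 splits as (w - a)(w - a') with a = -5/7 + (1/21)*sqrt(813), a' = -5/7 - (1/21)*sqrt(813). At the order-1 pole a set g(w) = (w - a)*f(w) = [17/5] / (w - a').
Simple pole: residue = g(a) at a = -5/7 + (1/21)*sqrt(813), which is (119/2710)*sqrt(813).

The residue is (119/2710)*sqrt(813).


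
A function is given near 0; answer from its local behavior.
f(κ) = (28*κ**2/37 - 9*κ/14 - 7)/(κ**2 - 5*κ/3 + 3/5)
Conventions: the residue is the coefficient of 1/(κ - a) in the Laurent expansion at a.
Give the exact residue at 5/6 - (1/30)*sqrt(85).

The residue is 961/3108 + (323483/264180)*sqrt(85).

The factor κ**2 - 5*κ/3 + 3/5 splits as (κ - a)(κ - a') with a = 5/6 - (1/30)*sqrt(85), a' = 5/6 + (1/30)*sqrt(85). At the order-1 pole a set g(κ) = (κ - a)*f(κ) = [28*κ**2/37 - 9*κ/14 - 7] / (κ - a').
Simple pole: residue = g(a) at a = 5/6 - (1/30)*sqrt(85), which is 961/3108 + (323483/264180)*sqrt(85).


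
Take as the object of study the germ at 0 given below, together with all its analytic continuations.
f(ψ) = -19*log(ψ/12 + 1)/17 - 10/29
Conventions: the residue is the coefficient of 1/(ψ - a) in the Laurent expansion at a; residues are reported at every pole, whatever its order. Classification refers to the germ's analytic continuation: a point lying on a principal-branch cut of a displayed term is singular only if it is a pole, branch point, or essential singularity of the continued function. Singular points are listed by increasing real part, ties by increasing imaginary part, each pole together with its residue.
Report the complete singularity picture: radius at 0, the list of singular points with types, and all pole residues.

Branch term (-19/17)*log(1 - ψ/(-12)): its argument vanishes at ψ = -12, a logarithmic branch point, modulus 12.
The radius of convergence is the smallest modulus among the singular points: 12.

Radius of convergence at 0: 12.
At -12: a logarithmic branch point.


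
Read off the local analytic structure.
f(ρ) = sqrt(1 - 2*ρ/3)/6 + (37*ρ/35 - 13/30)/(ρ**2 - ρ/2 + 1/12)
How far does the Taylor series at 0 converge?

The radius of convergence is (1/6)*sqrt(3).

Denominator factor (ρ**2 - ρ/2 + 1/12): discriminant -1/12, complex-conjugate roots (1/4) + ((1/12)*sqrt(3))*i and (1/4) - ((1/12)*sqrt(3))*i; poles of order 1, moduli (1/6)*sqrt(3) and (1/6)*sqrt(3).
Branch term (1/6)*sqrt(1 - ρ/(3/2)): its argument vanishes at ρ = 3/2, a square-root branch point, modulus 3/2.
The radius of convergence is the smallest modulus among the singular points: (1/6)*sqrt(3).


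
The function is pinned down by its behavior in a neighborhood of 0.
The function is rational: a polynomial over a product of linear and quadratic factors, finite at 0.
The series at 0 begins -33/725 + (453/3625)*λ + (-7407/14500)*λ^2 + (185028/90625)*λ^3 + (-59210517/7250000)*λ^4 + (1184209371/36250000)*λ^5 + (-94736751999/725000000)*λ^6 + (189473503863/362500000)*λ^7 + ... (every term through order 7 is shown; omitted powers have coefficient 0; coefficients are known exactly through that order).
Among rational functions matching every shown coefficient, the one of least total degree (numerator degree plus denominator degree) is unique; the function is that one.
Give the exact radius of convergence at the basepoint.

No rational of total degree below 4 reproduces all 8 coefficients; solving the [1/3] Pade equations on them gives f(λ) = (-6*λ/5 - 33/29)/((λ - 10)**2*(λ + 1/4)), whose expansion matches every shown term.
Denominator factor (λ - 10)^2: pole of order 2 at 10, modulus 10.
Denominator factor (λ + 1/4): pole of order 1 at -1/4, modulus 1/4.
The radius of convergence is the smallest modulus among the singular points: 1/4.

The radius of convergence is 1/4.


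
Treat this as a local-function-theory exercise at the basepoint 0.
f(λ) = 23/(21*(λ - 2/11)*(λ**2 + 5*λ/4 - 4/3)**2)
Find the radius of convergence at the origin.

Denominator factor (λ**2 + 5*λ/4 - 4/3)^2: discriminant 331/48, real irrational roots -5/8 + (1/24)*sqrt(993) and -5/8 - (1/24)*sqrt(993); poles of order 2, moduli -5/8 + (1/24)*sqrt(993) and 5/8 + (1/24)*sqrt(993).
Denominator factor (λ - 2/11): pole of order 1 at 2/11, modulus 2/11.
The radius of convergence is the smallest modulus among the singular points: 2/11.

The radius of convergence is 2/11.


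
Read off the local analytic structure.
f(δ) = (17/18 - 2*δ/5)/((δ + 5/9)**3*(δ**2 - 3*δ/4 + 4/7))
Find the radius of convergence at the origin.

The radius of convergence is 5/9.

Denominator factor (δ + 5/9)^3: pole of order 3 at -5/9, modulus 5/9.
Denominator factor (δ**2 - 3*δ/4 + 4/7): discriminant -193/112, complex-conjugate roots (3/8) + ((1/56)*sqrt(1351))*i and (3/8) - ((1/56)*sqrt(1351))*i; poles of order 1, moduli (2/7)*sqrt(7) and (2/7)*sqrt(7).
The radius of convergence is the smallest modulus among the singular points: 5/9.


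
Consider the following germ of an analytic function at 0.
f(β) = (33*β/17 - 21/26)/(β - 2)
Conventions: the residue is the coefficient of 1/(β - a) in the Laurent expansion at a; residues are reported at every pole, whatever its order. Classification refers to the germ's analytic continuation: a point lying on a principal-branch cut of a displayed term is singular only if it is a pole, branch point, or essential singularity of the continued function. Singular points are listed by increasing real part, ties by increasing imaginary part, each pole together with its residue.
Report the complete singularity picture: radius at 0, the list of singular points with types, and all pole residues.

Radius of convergence at 0: 2.
At 2: a pole of order 1; residue 1359/442.

Denominator factor (β - 2): pole of order 1 at 2, modulus 2.
The radius of convergence is the smallest modulus among the singular points: 2.
At the order-1 pole 2 set g(β) = (β - (2))*f(β) = 33*β/17 - 21/26.
Simple pole: residue = g(a) at a = 2, which is 1359/442.


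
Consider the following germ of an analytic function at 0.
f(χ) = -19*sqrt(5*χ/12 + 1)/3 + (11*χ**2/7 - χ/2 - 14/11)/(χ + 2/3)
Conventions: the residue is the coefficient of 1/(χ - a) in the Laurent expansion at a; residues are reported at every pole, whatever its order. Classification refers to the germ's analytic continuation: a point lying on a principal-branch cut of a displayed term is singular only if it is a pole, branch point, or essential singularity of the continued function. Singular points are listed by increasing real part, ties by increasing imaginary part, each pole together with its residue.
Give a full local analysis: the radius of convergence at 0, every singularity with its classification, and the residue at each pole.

Radius of convergence at 0: 2/3.
At -12/5: an algebraic (square-root) branch point.
At -2/3: a pole of order 1; residue -167/693.

Denominator factor (χ + 2/3): pole of order 1 at -2/3, modulus 2/3.
Branch term (-19/3)*sqrt(1 - χ/(-12/5)): its argument vanishes at χ = -12/5, a square-root branch point, modulus 12/5.
The radius of convergence is the smallest modulus among the singular points: 2/3.
The branch term is analytic at -2/3 and contributes nothing to the residue; only the rational part matters.
At the order-1 pole -2/3 set g(χ) = (χ - (-2/3))*(rational part) = 11*χ**2/7 - χ/2 - 14/11.
Simple pole: residue = g(a) at a = -2/3, which is -167/693.
List the singular points by increasing real part (a conjugate pair: the negative imaginary part first).


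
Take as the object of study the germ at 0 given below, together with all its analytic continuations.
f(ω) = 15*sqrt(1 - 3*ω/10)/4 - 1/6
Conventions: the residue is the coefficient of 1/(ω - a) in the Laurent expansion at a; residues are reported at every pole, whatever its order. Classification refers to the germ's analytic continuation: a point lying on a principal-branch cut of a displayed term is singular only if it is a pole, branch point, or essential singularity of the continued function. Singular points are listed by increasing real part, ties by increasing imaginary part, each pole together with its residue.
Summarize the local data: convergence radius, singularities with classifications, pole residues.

Branch term (15/4)*sqrt(1 - ω/(10/3)): its argument vanishes at ω = 10/3, a square-root branch point, modulus 10/3.
The radius of convergence is the smallest modulus among the singular points: 10/3.

Radius of convergence at 0: 10/3.
At 10/3: an algebraic (square-root) branch point.


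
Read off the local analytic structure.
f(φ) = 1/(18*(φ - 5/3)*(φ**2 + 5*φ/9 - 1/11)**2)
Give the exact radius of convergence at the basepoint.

The radius of convergence is -5/18 + (1/198)*sqrt(6589).

Denominator factor (φ - 5/3): pole of order 1 at 5/3, modulus 5/3.
Denominator factor (φ**2 + 5*φ/9 - 1/11)^2: discriminant 599/891, real irrational roots -5/18 + (1/198)*sqrt(6589) and -5/18 - (1/198)*sqrt(6589); poles of order 2, moduli -5/18 + (1/198)*sqrt(6589) and 5/18 + (1/198)*sqrt(6589).
The radius of convergence is the smallest modulus among the singular points: -5/18 + (1/198)*sqrt(6589).


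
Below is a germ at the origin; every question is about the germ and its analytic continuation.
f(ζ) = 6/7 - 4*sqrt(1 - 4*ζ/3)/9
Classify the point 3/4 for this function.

The term (-4/9)*sqrt(1 - ζ/(3/4)) has argument 1 - 3/4/(3/4) = 0 at 3/4: a square-root (algebraic, two-sheeted) branch point; the remaining terms are analytic or single-valued there.

The point is an algebraic (square-root) branch point.


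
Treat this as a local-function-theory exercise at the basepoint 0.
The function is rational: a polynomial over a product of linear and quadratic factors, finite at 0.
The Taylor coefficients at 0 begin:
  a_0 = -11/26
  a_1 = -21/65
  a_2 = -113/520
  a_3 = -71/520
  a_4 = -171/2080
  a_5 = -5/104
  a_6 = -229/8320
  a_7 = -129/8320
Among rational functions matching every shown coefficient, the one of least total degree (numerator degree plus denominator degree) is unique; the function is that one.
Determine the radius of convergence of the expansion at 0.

No rational of total degree below 3 reproduces all 8 coefficients; solving the [1/2] Pade equations on them gives f(β) = (2*β/5 - 22/13)/(β - 2)**2, whose expansion matches every shown term.
Denominator factor (β - 2)^2: pole of order 2 at 2, modulus 2.
The radius of convergence is the smallest modulus among the singular points: 2.

The radius of convergence is 2.


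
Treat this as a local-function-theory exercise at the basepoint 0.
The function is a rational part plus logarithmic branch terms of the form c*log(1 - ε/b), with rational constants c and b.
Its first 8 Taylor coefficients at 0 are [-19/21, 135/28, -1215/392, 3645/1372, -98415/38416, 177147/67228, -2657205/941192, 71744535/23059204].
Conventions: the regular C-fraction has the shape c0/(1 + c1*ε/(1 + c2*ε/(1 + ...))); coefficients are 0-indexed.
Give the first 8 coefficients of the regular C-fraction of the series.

The regular C-fraction coefficients are [-19/21, 405/76, -2493/532, -57/1939, 2607/3878, 4986/30415, 29133/60830, 23463/105742].

Taylor coefficients (read off): a_0 = -19/21, a_1 = 135/28, a_2 = -1215/392, a_3 = 3645/1372, a_4 = -98415/38416, a_5 = 177147/67228, a_6 = -2657205/941192, a_7 = 71744535/23059204.
c0 = a_0 = -19/21. Peel one level at a time: if S = 1 + c*ε/S' with S'(0) = 1, then c is the ε-coefficient of S and S' = c*ε/(S - 1).
S_1 = c0/f = 1 + (405/76)*ε + (1009665/40432)*ε^2 + ...; c1 = 405/76.
S_2 = c1*ε/(S_1 - 1) = 1 + (-2493/532)*ε + (-27/196)*ε^2 + ...; c2 = -2493/532.
S_3 = c2*ε/(S_2 - 1) = 1 + (-57/1939)*ε + (148599/7519442)*ε^2 + ...; c3 = -57/1939.
S_4 = c3*ε/(S_3 - 1) = 1 + (2607/3878)*ε + (-27/245)*ε^2 + ...; c4 = 2607/3878.
S_5 = c4*ε/(S_4 - 1) = 1 + (4986/30415)*ε + (-72628569/925072225)*ε^2 + ...; c5 = 4986/30415.
S_6 = c5*ε/(S_5 - 1) = 1 + (29133/60830)*ε + (-729/6860)*ε^2 + ...; c6 = 29133/60830.
S_7 = c6*ε/(S_6 - 1) = 1 + (23463/105742)*ε + ...; c7 = 23463/105742.


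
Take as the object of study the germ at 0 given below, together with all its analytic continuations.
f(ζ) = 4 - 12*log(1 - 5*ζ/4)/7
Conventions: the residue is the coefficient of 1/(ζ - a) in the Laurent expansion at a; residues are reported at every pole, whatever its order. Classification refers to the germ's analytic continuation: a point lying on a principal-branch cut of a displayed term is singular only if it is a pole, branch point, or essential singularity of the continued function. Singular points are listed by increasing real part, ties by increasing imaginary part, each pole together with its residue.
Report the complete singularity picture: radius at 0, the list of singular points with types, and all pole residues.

Branch term (-12/7)*log(1 - ζ/(4/5)): its argument vanishes at ζ = 4/5, a logarithmic branch point, modulus 4/5.
The radius of convergence is the smallest modulus among the singular points: 4/5.

Radius of convergence at 0: 4/5.
At 4/5: a logarithmic branch point.


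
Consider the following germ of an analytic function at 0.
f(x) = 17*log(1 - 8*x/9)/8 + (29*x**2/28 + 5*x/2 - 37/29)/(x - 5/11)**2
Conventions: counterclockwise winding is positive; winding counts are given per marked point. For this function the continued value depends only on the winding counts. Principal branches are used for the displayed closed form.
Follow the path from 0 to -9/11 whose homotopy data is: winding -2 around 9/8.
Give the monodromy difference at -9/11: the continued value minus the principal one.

Continued minus principal equals -(17/2)*pi*i.

The rational part is single-valued and drops out of the difference; each branch term changes only by its own monodromy.
(17/8)*log(1 - x/(9/8)): each positive loop around 9/8 adds 2*pi*i to the log, so winding -2 contributes (17/8)*(-2)*2*pi*i = -(17/2)*pi*i.
Summing the contributions at x = -9/11 gives -(17/2)*pi*i.


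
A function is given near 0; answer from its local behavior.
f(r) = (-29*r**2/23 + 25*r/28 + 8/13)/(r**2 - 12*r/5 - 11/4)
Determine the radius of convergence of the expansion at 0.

Denominator factor (r**2 - 12*r/5 - 11/4): discriminant 419/25, real irrational roots 6/5 + (1/10)*sqrt(419) and 6/5 - (1/10)*sqrt(419); poles of order 1, moduli 6/5 + (1/10)*sqrt(419) and -6/5 + (1/10)*sqrt(419).
The radius of convergence is the smallest modulus among the singular points: -6/5 + (1/10)*sqrt(419).

The radius of convergence is -6/5 + (1/10)*sqrt(419).


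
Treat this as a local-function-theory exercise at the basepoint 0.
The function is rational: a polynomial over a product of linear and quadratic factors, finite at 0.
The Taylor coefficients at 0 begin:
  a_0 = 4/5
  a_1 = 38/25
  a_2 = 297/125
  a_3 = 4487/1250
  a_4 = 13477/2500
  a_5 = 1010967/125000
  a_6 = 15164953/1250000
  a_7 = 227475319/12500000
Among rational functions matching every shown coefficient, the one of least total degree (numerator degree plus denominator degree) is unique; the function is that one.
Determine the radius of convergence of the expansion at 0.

No rational of total degree below 3 reproduces all 8 coefficients; solving the [0/3] Pade equations on them gives f(γ) = -40/(3*(γ - 5)**2*(γ - 2/3)), whose expansion matches every shown term.
Denominator factor (γ - 2/3): pole of order 1 at 2/3, modulus 2/3.
Denominator factor (γ - 5)^2: pole of order 2 at 5, modulus 5.
The radius of convergence is the smallest modulus among the singular points: 2/3.

The radius of convergence is 2/3.


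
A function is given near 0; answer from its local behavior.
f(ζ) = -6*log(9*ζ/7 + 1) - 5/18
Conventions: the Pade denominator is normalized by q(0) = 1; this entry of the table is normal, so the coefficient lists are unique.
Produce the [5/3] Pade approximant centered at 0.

Taylor coefficients needed (expand at 0): a_0 = -5/18, a_1 = -54/7, a_2 = 243/49, a_3 = -1458/343, a_4 = 19683/4802, a_5 = -354294/84035, a_6 = 531441/117649, a_7 = -28697814/5764801, a_8 = 129140163/23059204.
Write the denominator as Q(ζ) = 1 + q1*ζ + q2*ζ^2 + q3*ζ^3. Requiring Q*f - P = O(ζ^9) with deg P <= 5 kills the coefficients of ζ^6..ζ^8 in Q*f:
  ζ^6: a_6 + q1*a_5 + q2*a_4 + q3*a_3 = 0, i.e. 531441/117649 + (-354294/84035)*q1 + (19683/4802)*q2 + (-1458/343)*q3 = 0.
  ζ^7: a_7 + q1*a_6 + q2*a_5 + q3*a_4 = 0, i.e. -28697814/5764801 + (531441/117649)*q1 + (-354294/84035)*q2 + (19683/4802)*q3 = 0.
  ζ^8: a_8 + q1*a_7 + q2*a_6 + q3*a_5 = 0, i.e. 129140163/23059204 + (-28697814/5764801)*q1 + (531441/117649)*q2 + (-354294/84035)*q3 = 0.
Solving this linear system: q1 = 135/56, q2 = 1215/686, q3 = 3645/9604.
The numerator is Q*f truncated at degree 5: P0 = a_0 = -5/18; P1 = a_1 + q1*a_0 = -939/112; P2 = a_2 + q1*a_1 + q2*a_0 = -9693/686; P3 = a_3 + q1*a_2 + q2*a_1 + q3*a_0 = -58239/9604; P4 = a_4 + q1*a_3 + q2*a_2 + q3*a_1 = -19683/67228; P5 = a_5 + q1*a_4 + q2*a_3 + q3*a_2 = 177147/9411920.

The Pade approximant has numerator coefficients [-5/18, -939/112, -9693/686, -58239/9604, -19683/67228, 177147/9411920]; denominator coefficients [1, 135/56, 1215/686, 3645/9604].


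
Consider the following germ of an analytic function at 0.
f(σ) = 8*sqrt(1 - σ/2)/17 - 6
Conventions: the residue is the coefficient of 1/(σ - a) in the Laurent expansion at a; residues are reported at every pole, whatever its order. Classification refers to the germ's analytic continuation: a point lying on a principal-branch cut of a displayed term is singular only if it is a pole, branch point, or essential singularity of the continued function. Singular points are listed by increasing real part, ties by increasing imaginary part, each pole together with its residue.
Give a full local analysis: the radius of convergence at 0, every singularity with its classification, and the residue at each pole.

Radius of convergence at 0: 2.
At 2: an algebraic (square-root) branch point.

Branch term (8/17)*sqrt(1 - σ/(2)): its argument vanishes at σ = 2, a square-root branch point, modulus 2.
The radius of convergence is the smallest modulus among the singular points: 2.


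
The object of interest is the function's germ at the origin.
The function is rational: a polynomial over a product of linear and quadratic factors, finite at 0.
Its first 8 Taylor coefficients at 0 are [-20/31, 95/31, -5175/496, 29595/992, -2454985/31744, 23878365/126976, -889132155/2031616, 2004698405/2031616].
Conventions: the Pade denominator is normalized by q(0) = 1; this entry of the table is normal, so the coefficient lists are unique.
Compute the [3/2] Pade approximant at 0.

The Pade approximant has numerator coefficients [-20/31, 209082680/541167837, -954620060/1623503511, 296814800/1623503511]; denominator coefficients [1, 289866977/69828108, 14940386113/3351749184].

Taylor coefficients needed (read off): a_0 = -20/31, a_1 = 95/31, a_2 = -5175/496, a_3 = 29595/992, a_4 = -2454985/31744, a_5 = 23878365/126976.
Write the denominator as Q(x) = 1 + q1*x + q2*x^2. Requiring Q*f - P = O(x^6) with deg P <= 3 kills the coefficients of x^4..x^5 in Q*f:
  x^4: a_4 + q1*a_3 + q2*a_2 = 0, i.e. -2454985/31744 + (29595/992)*q1 + (-5175/496)*q2 = 0.
  x^5: a_5 + q1*a_4 + q2*a_3 = 0, i.e. 23878365/126976 + (-2454985/31744)*q1 + (29595/992)*q2 = 0.
Solving this linear system: q1 = 289866977/69828108, q2 = 14940386113/3351749184.
The numerator is Q*f truncated at degree 3: P0 = a_0 = -20/31; P1 = a_1 + q1*a_0 = 209082680/541167837; P2 = a_2 + q1*a_1 + q2*a_0 = -954620060/1623503511; P3 = a_3 + q1*a_2 + q2*a_1 = 296814800/1623503511.


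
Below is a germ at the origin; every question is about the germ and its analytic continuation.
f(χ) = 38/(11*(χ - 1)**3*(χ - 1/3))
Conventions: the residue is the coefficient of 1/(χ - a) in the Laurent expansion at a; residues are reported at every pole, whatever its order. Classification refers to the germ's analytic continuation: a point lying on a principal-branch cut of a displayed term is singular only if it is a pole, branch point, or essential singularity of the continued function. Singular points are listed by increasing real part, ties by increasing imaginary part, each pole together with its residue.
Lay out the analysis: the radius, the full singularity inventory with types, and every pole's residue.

Radius of convergence at 0: 1/3.
At 1/3: a pole of order 1; residue -513/44.
At 1: a pole of order 3; residue 513/44.

Denominator factor (χ - 1)^3: pole of order 3 at 1, modulus 1.
Denominator factor (χ - 1/3): pole of order 1 at 1/3, modulus 1/3.
The radius of convergence is the smallest modulus among the singular points: 1/3.
At the order-1 pole 1/3 set g(χ) = (χ - (1/3))*f(χ) = 38/(11*(χ - 1)**3).
Simple pole: residue = g(a) at a = 1/3, which is -513/44.
At the order-3 pole 1 set g(χ) = (χ - (1))^3*f(χ) = 38/(11*(χ - 1/3)).
Order-3 pole: residue = g''(a)/2; g''(1) = 513/22, so the residue is 513/44.
List the singular points by increasing real part (a conjugate pair: the negative imaginary part first).


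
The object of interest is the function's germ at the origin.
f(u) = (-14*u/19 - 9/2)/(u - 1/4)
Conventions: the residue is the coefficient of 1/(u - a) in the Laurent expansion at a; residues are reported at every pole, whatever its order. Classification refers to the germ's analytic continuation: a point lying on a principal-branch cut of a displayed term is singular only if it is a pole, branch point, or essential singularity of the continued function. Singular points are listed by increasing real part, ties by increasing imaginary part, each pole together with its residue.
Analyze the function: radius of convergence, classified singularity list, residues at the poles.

Denominator factor (u - 1/4): pole of order 1 at 1/4, modulus 1/4.
The radius of convergence is the smallest modulus among the singular points: 1/4.
At the order-1 pole 1/4 set g(u) = (u - (1/4))*f(u) = -14*u/19 - 9/2.
Simple pole: residue = g(a) at a = 1/4, which is -89/19.

Radius of convergence at 0: 1/4.
At 1/4: a pole of order 1; residue -89/19.


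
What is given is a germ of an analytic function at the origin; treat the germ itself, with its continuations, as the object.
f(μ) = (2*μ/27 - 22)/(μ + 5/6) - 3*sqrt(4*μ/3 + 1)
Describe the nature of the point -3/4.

The point is an algebraic (square-root) branch point.

The term (-3)*sqrt(1 - μ/(-3/4)) has argument 1 - -3/4/(-3/4) = 0 at -3/4: a square-root (algebraic, two-sheeted) branch point; the remaining terms are analytic or single-valued there.


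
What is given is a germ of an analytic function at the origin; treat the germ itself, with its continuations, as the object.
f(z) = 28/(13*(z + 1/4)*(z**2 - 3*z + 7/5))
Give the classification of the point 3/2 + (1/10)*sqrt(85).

The point is a pole of order 1.

The denominator factor z**2 - 3*z + 7/5 vanishes at 3/2 + (1/10)*sqrt(85) and appears to the power 1; the numerator there equals 28/13, nonzero, and no other factor vanishes.
Hence a pole whose order is the multiplicity, 1.


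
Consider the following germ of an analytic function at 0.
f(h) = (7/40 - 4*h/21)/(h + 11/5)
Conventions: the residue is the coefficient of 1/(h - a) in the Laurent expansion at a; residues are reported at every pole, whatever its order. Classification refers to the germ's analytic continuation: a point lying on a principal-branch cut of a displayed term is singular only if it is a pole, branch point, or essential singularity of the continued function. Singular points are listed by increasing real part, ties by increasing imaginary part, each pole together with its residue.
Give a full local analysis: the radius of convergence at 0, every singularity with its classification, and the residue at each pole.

Denominator factor (h + 11/5): pole of order 1 at -11/5, modulus 11/5.
The radius of convergence is the smallest modulus among the singular points: 11/5.
At the order-1 pole -11/5 set g(h) = (h - (-11/5))*f(h) = 7/40 - 4*h/21.
Simple pole: residue = g(a) at a = -11/5, which is 499/840.

Radius of convergence at 0: 11/5.
At -11/5: a pole of order 1; residue 499/840.


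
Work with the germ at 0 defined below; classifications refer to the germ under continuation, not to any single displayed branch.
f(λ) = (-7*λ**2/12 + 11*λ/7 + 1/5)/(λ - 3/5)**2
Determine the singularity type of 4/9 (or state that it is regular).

Denominator factors: λ - 3/5 = -7/45 at λ = 4/9 — none vanishes.
So the germ continues analytically to 4/9.

The point is a regular point.


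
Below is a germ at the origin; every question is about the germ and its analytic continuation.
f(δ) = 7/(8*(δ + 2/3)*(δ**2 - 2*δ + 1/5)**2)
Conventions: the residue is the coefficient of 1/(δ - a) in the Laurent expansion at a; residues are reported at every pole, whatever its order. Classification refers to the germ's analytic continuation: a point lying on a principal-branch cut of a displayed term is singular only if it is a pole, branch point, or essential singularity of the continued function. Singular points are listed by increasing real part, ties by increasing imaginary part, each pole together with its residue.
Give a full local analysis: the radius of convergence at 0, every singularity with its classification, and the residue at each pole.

Radius of convergence at 0: 1 - (2/5)*sqrt(5).
At -2/3: a pole of order 1; residue 14175/63368.
At 1 - (2/5)*sqrt(5): a pole of order 2; residue -14175/126736 + (44625/2027776)*sqrt(5).
At 1 + (2/5)*sqrt(5): a pole of order 2; residue -14175/126736 - (44625/2027776)*sqrt(5).


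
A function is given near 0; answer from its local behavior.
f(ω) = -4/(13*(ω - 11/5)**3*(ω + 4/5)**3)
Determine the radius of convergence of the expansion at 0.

The radius of convergence is 4/5.

Denominator factor (ω - 11/5)^3: pole of order 3 at 11/5, modulus 11/5.
Denominator factor (ω + 4/5)^3: pole of order 3 at -4/5, modulus 4/5.
The radius of convergence is the smallest modulus among the singular points: 4/5.


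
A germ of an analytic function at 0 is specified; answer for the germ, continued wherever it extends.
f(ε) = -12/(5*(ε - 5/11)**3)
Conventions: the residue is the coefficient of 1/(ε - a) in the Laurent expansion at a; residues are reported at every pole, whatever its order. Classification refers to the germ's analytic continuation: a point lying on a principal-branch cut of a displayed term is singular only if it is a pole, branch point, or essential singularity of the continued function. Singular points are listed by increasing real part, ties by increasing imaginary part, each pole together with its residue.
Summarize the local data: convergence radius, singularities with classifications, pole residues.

Denominator factor (ε - 5/11)^3: pole of order 3 at 5/11, modulus 5/11.
The radius of convergence is the smallest modulus among the singular points: 5/11.
At the order-3 pole 5/11 set g(ε) = (ε - (5/11))^3*f(ε) = -12/5.
Order-3 pole: residue = g''(a)/2; g''(5/11) = 0, so the residue is 0.

Radius of convergence at 0: 5/11.
At 5/11: a pole of order 3; residue 0.


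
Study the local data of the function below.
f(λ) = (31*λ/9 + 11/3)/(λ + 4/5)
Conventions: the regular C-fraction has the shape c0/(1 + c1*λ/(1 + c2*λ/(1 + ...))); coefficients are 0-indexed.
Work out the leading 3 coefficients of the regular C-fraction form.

The regular C-fraction coefficients are [55/12, 41/132, 31/33].

Taylor coefficients (expand at 0): a_0 = 55/12, a_1 = -205/144, a_2 = 1025/576.
c0 = a_0 = 55/12. Peel one level at a time: if S = 1 + c*λ/S' with S'(0) = 1, then c is the λ-coefficient of S and S' = c*λ/(S - 1).
S_1 = c0/f = 1 + (41/132)*λ + (-1271/4356)*λ^2 + ...; c1 = 41/132.
S_2 = c1*λ/(S_1 - 1) = 1 + (31/33)*λ + ...; c2 = 31/33.


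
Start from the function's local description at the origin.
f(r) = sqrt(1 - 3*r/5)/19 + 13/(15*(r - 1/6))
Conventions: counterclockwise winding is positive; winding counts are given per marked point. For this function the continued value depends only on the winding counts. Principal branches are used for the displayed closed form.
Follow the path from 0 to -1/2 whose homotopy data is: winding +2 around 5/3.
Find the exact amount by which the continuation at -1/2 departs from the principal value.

Continued minus principal equals 0.

The rational part is single-valued and drops out of the difference; each branch term changes only by its own monodromy.
(1/19)*sqrt(1 - r/(5/3)): winding +2 is even, the square root returns to the same sheet, contribution 0.
Summing the contributions at r = -1/2 gives 0.


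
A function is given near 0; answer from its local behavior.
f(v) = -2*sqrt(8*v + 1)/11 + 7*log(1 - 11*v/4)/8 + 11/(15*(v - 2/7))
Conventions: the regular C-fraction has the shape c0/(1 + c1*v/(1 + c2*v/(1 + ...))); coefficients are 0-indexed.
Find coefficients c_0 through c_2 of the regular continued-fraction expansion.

Taylor coefficients (expand at 0): a_0 = -907/330, a_1 = -63977/5280, a_2 = -1406411/42240.
c0 = a_0 = -907/330. Peel one level at a time: if S = 1 + c*v/S' with S'(0) = 1, then c is the v-coefficient of S and S' = c*v/(S - 1).
S_1 = c0/f = 1 + (-63977/14512)*v + (1541826975/210598144)*v^2 + ...; c1 = -63977/14512.
S_2 = c1*v/(S_1 - 1) = 1 + (1541826975/928434224)*v + ...; c2 = 1541826975/928434224.

The regular C-fraction coefficients are [-907/330, -63977/14512, 1541826975/928434224].


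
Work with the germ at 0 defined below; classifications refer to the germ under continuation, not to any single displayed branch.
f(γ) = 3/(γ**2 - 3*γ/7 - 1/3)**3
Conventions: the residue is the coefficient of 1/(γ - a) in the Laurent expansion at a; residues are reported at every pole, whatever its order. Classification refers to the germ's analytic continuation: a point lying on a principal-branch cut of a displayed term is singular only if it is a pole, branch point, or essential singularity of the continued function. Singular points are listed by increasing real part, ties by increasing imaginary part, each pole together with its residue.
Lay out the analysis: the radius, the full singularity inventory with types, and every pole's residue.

Radius of convergence at 0: -3/14 + (1/42)*sqrt(669).
At 3/14 - (1/42)*sqrt(669): a pole of order 3; residue -(2722734/11089567)*sqrt(669).
At 3/14 + (1/42)*sqrt(669): a pole of order 3; residue (2722734/11089567)*sqrt(669).

Denominator factor (γ**2 - 3*γ/7 - 1/3)^3: discriminant 223/147, real irrational roots 3/14 + (1/42)*sqrt(669) and 3/14 - (1/42)*sqrt(669); poles of order 3, moduli 3/14 + (1/42)*sqrt(669) and -3/14 + (1/42)*sqrt(669).
The radius of convergence is the smallest modulus among the singular points: -3/14 + (1/42)*sqrt(669).
The factor γ**2 - 3*γ/7 - 1/3 splits as (γ - a)(γ - a') with a = 3/14 - (1/42)*sqrt(669), a' = 3/14 + (1/42)*sqrt(669). At the order-3 pole a set g(γ) = (γ - a)^3*f(γ) = [3] / (γ - a')^3.
Order-3 pole: residue = g''(a)/2; g''(3/14 - (1/42)*sqrt(669)) = -(5445468/11089567)*sqrt(669), so the residue is -(2722734/11089567)*sqrt(669).
The factor γ**2 - 3*γ/7 - 1/3 splits as (γ - a)(γ - a') with a = 3/14 + (1/42)*sqrt(669), a' = 3/14 - (1/42)*sqrt(669). At the order-3 pole a set g(γ) = (γ - a)^3*f(γ) = [3] / (γ - a')^3.
Order-3 pole: residue = g''(a)/2; g''(3/14 + (1/42)*sqrt(669)) = (5445468/11089567)*sqrt(669), so the residue is (2722734/11089567)*sqrt(669).
List the singular points by increasing real part (a conjugate pair: the negative imaginary part first).


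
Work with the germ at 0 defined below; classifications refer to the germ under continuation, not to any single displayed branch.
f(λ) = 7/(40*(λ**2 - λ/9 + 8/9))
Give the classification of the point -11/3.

The point is a regular point.

Denominator factors: λ**2 - λ/9 + 8/9 = 398/27 at λ = -11/3 — none vanishes.
So the germ continues analytically to -11/3.


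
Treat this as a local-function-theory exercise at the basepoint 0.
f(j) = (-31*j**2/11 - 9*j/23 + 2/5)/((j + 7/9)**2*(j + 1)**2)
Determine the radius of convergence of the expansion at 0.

The radius of convergence is 7/9.

Denominator factor (j + 1)^2: pole of order 2 at -1, modulus 1.
Denominator factor (j + 7/9)^2: pole of order 2 at -7/9, modulus 7/9.
The radius of convergence is the smallest modulus among the singular points: 7/9.


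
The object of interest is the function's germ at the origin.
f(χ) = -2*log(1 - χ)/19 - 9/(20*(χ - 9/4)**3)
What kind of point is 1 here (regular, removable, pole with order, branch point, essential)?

The term (-2/19)*log(1 - χ/(1)) has argument 1 - 1/(1) = 0 at 1: a logarithmic (infinitely-sheeted) branch point; the remaining terms are analytic or single-valued there.

The point is a logarithmic branch point.


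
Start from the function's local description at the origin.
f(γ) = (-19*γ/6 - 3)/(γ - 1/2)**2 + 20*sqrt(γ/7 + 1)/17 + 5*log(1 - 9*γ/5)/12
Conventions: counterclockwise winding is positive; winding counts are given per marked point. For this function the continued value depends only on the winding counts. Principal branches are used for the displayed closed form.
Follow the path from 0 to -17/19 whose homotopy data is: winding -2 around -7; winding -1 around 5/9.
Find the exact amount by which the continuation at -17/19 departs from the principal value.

The rational part is single-valued and drops out of the difference; each branch term changes only by its own monodromy.
(20/17)*sqrt(1 - γ/(-7)): winding -2 is even, the square root returns to the same sheet, contribution 0.
(5/12)*log(1 - γ/(5/9)): each positive loop around 5/9 adds 2*pi*i to the log, so winding -1 contributes (5/12)*(-1)*2*pi*i = -(5/6)*pi*i.
Summing the contributions at γ = -17/19 gives -(5/6)*pi*i.

Continued minus principal equals -(5/6)*pi*i.


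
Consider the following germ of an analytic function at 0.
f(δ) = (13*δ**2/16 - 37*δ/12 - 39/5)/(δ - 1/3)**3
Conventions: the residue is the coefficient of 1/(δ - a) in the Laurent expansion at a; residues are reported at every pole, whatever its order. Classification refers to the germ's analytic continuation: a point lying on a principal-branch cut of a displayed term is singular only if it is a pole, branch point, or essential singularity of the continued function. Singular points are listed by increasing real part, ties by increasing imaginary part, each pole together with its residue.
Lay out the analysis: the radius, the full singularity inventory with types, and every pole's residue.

Radius of convergence at 0: 1/3.
At 1/3: a pole of order 3; residue 13/16.

Denominator factor (δ - 1/3)^3: pole of order 3 at 1/3, modulus 1/3.
The radius of convergence is the smallest modulus among the singular points: 1/3.
At the order-3 pole 1/3 set g(δ) = (δ - (1/3))^3*f(δ) = 13*δ**2/16 - 37*δ/12 - 39/5.
Order-3 pole: residue = g''(a)/2; g''(1/3) = 13/8, so the residue is 13/16.


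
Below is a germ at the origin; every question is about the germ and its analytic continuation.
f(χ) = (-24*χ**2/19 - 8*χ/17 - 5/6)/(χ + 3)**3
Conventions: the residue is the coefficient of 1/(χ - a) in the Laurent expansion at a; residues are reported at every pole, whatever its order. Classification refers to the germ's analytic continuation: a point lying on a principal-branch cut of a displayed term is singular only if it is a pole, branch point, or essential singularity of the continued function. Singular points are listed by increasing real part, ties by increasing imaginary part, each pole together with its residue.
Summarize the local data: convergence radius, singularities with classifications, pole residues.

Radius of convergence at 0: 3.
At -3: a pole of order 3; residue -24/19.

Denominator factor (χ + 3)^3: pole of order 3 at -3, modulus 3.
The radius of convergence is the smallest modulus among the singular points: 3.
At the order-3 pole -3 set g(χ) = (χ - (-3))^3*f(χ) = -24*χ**2/19 - 8*χ/17 - 5/6.
Order-3 pole: residue = g''(a)/2; g''(-3) = -48/19, so the residue is -24/19.
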